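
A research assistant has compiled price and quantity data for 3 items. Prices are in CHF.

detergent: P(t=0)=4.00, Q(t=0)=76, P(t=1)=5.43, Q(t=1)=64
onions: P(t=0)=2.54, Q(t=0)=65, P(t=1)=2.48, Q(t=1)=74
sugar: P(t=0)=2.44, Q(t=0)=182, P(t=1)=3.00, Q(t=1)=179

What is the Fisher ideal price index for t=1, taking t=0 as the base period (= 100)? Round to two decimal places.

Laspeyres component (base-period weights):
ΣP(t=1)Q(t=0) = 5.43×76 + 2.48×65 + 3.00×182 = 412.68 + 161.2 + 546 = 1119.88
ΣP(t=0)Q(t=0) = 4.00×76 + 2.54×65 + 2.44×182 = 304 + 165.1 + 444.08 = 913.18
L = 1119.88 / 913.18 × 100 = 122.6352
Paasche component (current-period weights):
ΣP(t=1)Q(t=1) = 5.43×64 + 2.48×74 + 3.00×179 = 347.52 + 183.52 + 537 = 1068.04
ΣP(t=0)Q(t=1) = 4.00×64 + 2.54×74 + 2.44×179 = 256 + 187.96 + 436.76 = 880.72
P = 1068.04 / 880.72 × 100 = 121.2690
Fisher = √(L × P) = √(122.6352 × 121.2690) = 121.9502

121.95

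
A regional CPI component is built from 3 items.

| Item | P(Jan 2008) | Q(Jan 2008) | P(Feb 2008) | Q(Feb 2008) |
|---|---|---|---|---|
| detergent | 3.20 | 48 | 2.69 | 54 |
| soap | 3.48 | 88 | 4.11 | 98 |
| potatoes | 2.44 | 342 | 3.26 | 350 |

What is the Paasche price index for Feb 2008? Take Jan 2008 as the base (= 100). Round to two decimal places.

Paasche price index uses current-period quantities as weights.
ΣP(Feb 2008)·Q(Feb 2008) = 2.69×54 + 4.11×98 + 3.26×350 = 145.26 + 402.78 + 1141 = 1689.04
ΣP(Jan 2008)·Q(Feb 2008) = 3.20×54 + 3.48×98 + 2.44×350 = 172.8 + 341.04 + 854 = 1367.84
Index = 1689.04 / 1367.84 × 100 = 123.4823

123.48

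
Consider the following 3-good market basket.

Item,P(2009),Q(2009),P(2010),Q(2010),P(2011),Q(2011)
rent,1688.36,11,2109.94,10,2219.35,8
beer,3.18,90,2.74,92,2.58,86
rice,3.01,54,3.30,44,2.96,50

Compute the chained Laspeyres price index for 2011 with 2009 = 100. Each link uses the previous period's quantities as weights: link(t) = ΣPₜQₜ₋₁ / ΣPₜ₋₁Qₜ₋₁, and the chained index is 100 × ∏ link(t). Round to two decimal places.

130.41

Link 2009→2010:
ΣP(2010)Q(2009) = 2109.94×11 + 2.74×90 + 3.30×54 = 23209.34 + 246.6 + 178.2 = 23634.14
ΣP(2009)Q(2009) = 1688.36×11 + 3.18×90 + 3.01×54 = 18571.96 + 286.2 + 162.54 = 19020.7
link = 23634.14/19020.7 = 1.242548
Link 2010→2011:
ΣP(2011)Q(2010) = 2219.35×10 + 2.58×92 + 2.96×44 = 22193.5 + 237.36 + 130.24 = 22561.1
ΣP(2010)Q(2010) = 2109.94×10 + 2.74×92 + 3.30×44 = 21099.4 + 252.08 + 145.2 = 21496.68
link = 22561.1/21496.68 = 1.049516
Chained index = 100 × 1.242548 × 1.049516 = 130.4074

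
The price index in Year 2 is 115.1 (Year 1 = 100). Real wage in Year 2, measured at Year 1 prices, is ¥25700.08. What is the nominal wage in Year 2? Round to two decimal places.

29580.79

Nominal = Real × (Index/100) = 25700.08 × (115.1/100)
        = 25700.08 × 1.151 = 29580.7921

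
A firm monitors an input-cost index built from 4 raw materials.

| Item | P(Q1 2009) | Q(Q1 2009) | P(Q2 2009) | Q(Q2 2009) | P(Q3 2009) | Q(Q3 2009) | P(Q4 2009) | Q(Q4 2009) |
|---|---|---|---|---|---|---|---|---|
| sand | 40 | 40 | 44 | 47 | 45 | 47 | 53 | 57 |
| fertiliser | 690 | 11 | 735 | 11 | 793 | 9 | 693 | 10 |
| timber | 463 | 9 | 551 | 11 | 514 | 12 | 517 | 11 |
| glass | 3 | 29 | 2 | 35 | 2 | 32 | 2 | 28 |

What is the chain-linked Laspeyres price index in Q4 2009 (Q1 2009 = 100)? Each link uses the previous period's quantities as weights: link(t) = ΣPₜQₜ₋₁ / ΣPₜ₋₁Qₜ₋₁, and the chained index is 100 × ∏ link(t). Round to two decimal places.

108.89

Link Q1 2009→Q2 2009:
ΣP(Q2 2009)Q(Q1 2009) = 44×40 + 735×11 + 551×9 + 2×29 = 1760 + 8085 + 4959 + 58 = 14862
ΣP(Q1 2009)Q(Q1 2009) = 40×40 + 690×11 + 463×9 + 3×29 = 1600 + 7590 + 4167 + 87 = 13444
link = 14862/13444 = 1.105475
Link Q2 2009→Q3 2009:
ΣP(Q3 2009)Q(Q2 2009) = 45×47 + 793×11 + 514×11 + 2×35 = 2115 + 8723 + 5654 + 70 = 16562
ΣP(Q2 2009)Q(Q2 2009) = 44×47 + 735×11 + 551×11 + 2×35 = 2068 + 8085 + 6061 + 70 = 16284
link = 16562/16284 = 1.017072
Link Q3 2009→Q4 2009:
ΣP(Q4 2009)Q(Q3 2009) = 53×47 + 693×9 + 517×12 + 2×32 = 2491 + 6237 + 6204 + 64 = 14996
ΣP(Q3 2009)Q(Q3 2009) = 45×47 + 793×9 + 514×12 + 2×32 = 2115 + 7137 + 6168 + 64 = 15484
link = 14996/15484 = 0.968484
Chained index = 100 × 1.105475 × 1.017072 × 0.968484 = 108.8912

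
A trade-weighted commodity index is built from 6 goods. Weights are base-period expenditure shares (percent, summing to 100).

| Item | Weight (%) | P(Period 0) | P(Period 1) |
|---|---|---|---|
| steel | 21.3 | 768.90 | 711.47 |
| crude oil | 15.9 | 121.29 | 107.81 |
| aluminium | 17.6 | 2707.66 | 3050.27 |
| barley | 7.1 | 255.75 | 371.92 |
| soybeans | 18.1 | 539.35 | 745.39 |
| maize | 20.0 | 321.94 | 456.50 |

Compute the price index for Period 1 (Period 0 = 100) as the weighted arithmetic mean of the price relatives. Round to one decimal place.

steel: 21.3 × (711.47/768.90) = 21.3 × 0.925309 = 19.7091
crude oil: 15.9 × (107.81/121.29) = 15.9 × 0.888861 = 14.1329
aluminium: 17.6 × (3050.27/2707.66) = 17.6 × 1.126534 = 19.8270
barley: 7.1 × (371.92/255.75) = 7.1 × 1.454233 = 10.3251
soybeans: 18.1 × (745.39/539.35) = 18.1 × 1.382015 = 25.0145
maize: 20.0 × (456.50/321.94) = 20.0 × 1.417966 = 28.3593
Index = Σ wᵢ·(p₁ᵢ/p₀ᵢ) = 19.7091 + 14.1329 + 19.8270 + 10.3251 + 25.0145 + 28.3593 = 117.3678

117.4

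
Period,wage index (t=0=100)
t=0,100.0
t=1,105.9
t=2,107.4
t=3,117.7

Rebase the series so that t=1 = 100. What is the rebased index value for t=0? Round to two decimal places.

Rebased(t=0) = 100.0 / 105.9 × 100 = 94.4287

94.43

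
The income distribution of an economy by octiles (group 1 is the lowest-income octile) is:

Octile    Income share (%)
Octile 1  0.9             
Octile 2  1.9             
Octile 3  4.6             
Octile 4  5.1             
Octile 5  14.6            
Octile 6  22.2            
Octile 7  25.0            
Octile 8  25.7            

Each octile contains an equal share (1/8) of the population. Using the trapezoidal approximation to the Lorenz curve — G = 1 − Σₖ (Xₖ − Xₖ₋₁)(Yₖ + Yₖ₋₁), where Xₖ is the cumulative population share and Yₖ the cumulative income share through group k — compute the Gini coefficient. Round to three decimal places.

0.439

Cumulative income shares Yₖ: 0.0090, 0.0280, 0.0740, 0.1250, 0.2710, 0.4930, 0.7430, 1.0000
Σ (Xₖ−Xₖ₋₁)(Yₖ+Yₖ₋₁) = (1/8)(0.0090+0.0000) + (1/8)(0.0280+0.0090) + (1/8)(0.0740+0.0280) + (1/8)(0.1250+0.0740) + (1/8)(0.2710+0.1250) + (1/8)(0.4930+0.2710) + (1/8)(0.7430+0.4930) + (1/8)(1.0000+0.7430)
  = 0.0011 + 0.0046 + 0.0127 + 0.0249 + 0.0495 + 0.0955 + 0.1545 + 0.2179 = 0.5607
G = 1 − 0.5607 = 0.4393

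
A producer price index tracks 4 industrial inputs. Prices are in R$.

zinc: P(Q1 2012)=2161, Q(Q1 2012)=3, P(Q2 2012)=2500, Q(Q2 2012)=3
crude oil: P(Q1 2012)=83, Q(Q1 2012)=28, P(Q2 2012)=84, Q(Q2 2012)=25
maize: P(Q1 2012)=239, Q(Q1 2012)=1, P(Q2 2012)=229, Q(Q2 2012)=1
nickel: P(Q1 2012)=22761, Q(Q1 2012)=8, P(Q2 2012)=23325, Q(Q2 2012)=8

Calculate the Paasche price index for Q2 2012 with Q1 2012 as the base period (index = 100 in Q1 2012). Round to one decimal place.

102.9

Paasche price index uses current-period quantities as weights.
ΣP(Q2 2012)·Q(Q2 2012) = 2500×3 + 84×25 + 229×1 + 23325×8 = 7500 + 2100 + 229 + 186600 = 196429
ΣP(Q1 2012)·Q(Q2 2012) = 2161×3 + 83×25 + 239×1 + 22761×8 = 6483 + 2075 + 239 + 182088 = 190885
Index = 196429 / 190885 × 100 = 102.9044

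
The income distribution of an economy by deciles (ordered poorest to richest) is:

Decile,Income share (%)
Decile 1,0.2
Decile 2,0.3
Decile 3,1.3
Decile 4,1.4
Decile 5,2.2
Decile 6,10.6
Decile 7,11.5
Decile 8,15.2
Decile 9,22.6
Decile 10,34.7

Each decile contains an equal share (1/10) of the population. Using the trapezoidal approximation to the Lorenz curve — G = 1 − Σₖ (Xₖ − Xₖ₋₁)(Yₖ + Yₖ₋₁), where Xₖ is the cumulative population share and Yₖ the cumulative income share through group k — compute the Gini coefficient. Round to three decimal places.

Cumulative income shares Yₖ: 0.0020, 0.0050, 0.0180, 0.0320, 0.0540, 0.1600, 0.2750, 0.4270, 0.6530, 1.0000
Σ (Xₖ−Xₖ₋₁)(Yₖ+Yₖ₋₁) = (1/10)(0.0020+0.0000) + (1/10)(0.0050+0.0020) + (1/10)(0.0180+0.0050) + (1/10)(0.0320+0.0180) + (1/10)(0.0540+0.0320) + (1/10)(0.1600+0.0540) + (1/10)(0.2750+0.1600) + (1/10)(0.4270+0.2750) + (1/10)(0.6530+0.4270) + (1/10)(1.0000+0.6530)
  = 0.0002 + 0.0007 + 0.0023 + 0.0050 + 0.0086 + 0.0214 + 0.0435 + 0.0702 + 0.1080 + 0.1653 = 0.4252
G = 1 − 0.4252 = 0.5748

0.575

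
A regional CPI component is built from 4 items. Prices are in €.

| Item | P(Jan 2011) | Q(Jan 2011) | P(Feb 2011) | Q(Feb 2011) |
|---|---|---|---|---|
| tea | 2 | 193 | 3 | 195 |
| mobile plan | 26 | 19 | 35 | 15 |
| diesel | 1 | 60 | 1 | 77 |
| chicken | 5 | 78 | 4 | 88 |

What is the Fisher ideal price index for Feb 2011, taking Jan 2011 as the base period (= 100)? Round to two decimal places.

Laspeyres component (base-period weights):
ΣP(Feb 2011)Q(Jan 2011) = 3×193 + 35×19 + 1×60 + 4×78 = 579 + 665 + 60 + 312 = 1616
ΣP(Jan 2011)Q(Jan 2011) = 2×193 + 26×19 + 1×60 + 5×78 = 386 + 494 + 60 + 390 = 1330
L = 1616 / 1330 × 100 = 121.5038
Paasche component (current-period weights):
ΣP(Feb 2011)Q(Feb 2011) = 3×195 + 35×15 + 1×77 + 4×88 = 585 + 525 + 77 + 352 = 1539
ΣP(Jan 2011)Q(Feb 2011) = 2×195 + 26×15 + 1×77 + 5×88 = 390 + 390 + 77 + 440 = 1297
P = 1539 / 1297 × 100 = 118.6584
Fisher = √(L × P) = √(121.5038 × 118.6584) = 120.0727

120.07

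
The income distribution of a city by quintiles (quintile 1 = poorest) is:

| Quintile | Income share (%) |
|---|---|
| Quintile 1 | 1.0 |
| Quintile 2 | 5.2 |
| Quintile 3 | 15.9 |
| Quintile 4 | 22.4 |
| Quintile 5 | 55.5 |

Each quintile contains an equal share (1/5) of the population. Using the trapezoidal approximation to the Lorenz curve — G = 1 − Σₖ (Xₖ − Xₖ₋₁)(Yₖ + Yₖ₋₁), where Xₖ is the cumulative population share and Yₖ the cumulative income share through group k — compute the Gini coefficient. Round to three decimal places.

Cumulative income shares Yₖ: 0.0100, 0.0620, 0.2210, 0.4450, 1.0000
Σ (Xₖ−Xₖ₋₁)(Yₖ+Yₖ₋₁) = (1/5)(0.0100+0.0000) + (1/5)(0.0620+0.0100) + (1/5)(0.2210+0.0620) + (1/5)(0.4450+0.2210) + (1/5)(1.0000+0.4450)
  = 0.0020 + 0.0144 + 0.0566 + 0.1332 + 0.2890 = 0.4952
G = 1 − 0.4952 = 0.5048

0.505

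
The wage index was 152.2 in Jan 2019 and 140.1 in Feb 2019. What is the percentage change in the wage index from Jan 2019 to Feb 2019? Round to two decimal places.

-7.95%

Change = (140.1 − 152.2) / 152.2 × 100
       = -12.1 / 152.2 × 100 = -7.9501%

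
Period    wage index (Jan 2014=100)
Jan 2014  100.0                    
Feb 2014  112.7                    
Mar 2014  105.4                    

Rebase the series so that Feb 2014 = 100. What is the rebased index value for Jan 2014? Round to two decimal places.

88.73

Rebased(Jan 2014) = 100.0 / 112.7 × 100 = 88.7311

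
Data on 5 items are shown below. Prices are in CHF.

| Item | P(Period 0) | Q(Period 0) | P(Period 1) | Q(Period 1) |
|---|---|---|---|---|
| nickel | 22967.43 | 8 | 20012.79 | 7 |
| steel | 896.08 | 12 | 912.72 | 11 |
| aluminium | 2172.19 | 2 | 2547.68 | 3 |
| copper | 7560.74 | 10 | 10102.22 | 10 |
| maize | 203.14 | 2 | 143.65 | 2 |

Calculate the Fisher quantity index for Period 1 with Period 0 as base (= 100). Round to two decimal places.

92.74

Laspeyres component (base-period weights):
ΣP(Period 0)Q(Period 1) = 22967.43×7 + 896.08×11 + 2172.19×3 + 7560.74×10 + 203.14×2 = 160772.01 + 9856.88 + 6516.57 + 75607.4 + 406.28 = 253159.14
ΣP(Period 0)Q(Period 0) = 22967.43×8 + 896.08×12 + 2172.19×2 + 7560.74×10 + 203.14×2 = 183739.44 + 10752.96 + 4344.38 + 75607.4 + 406.28 = 274850.46
L = 253159.14 / 274850.46 × 100 = 92.1080
Paasche component (current-period weights):
ΣP(Period 1)Q(Period 1) = 20012.79×7 + 912.72×11 + 2547.68×3 + 10102.22×10 + 143.65×2 = 140089.53 + 10039.92 + 7643.04 + 101022.2 + 287.3 = 259081.99
ΣP(Period 1)Q(Period 0) = 20012.79×8 + 912.72×12 + 2547.68×2 + 10102.22×10 + 143.65×2 = 160102.32 + 10952.64 + 5095.36 + 101022.2 + 287.3 = 277459.82
P = 259081.99 / 277459.82 × 100 = 93.3764
Fisher = √(L × P) = √(92.1080 × 93.3764) = 92.7400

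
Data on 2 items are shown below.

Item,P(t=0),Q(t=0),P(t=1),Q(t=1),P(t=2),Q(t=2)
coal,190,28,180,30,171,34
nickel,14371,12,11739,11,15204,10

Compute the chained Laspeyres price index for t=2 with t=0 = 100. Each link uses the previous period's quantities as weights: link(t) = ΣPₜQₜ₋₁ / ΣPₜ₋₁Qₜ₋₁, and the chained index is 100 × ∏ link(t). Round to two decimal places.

105.17

Link t=0→t=1:
ΣP(t=1)Q(t=0) = 180×28 + 11739×12 = 5040 + 140868 = 145908
ΣP(t=0)Q(t=0) = 190×28 + 14371×12 = 5320 + 172452 = 177772
link = 145908/177772 = 0.820759
Link t=1→t=2:
ΣP(t=2)Q(t=1) = 171×30 + 15204×11 = 5130 + 167244 = 172374
ΣP(t=1)Q(t=1) = 180×30 + 11739×11 = 5400 + 129129 = 134529
link = 172374/134529 = 1.281315
Chained index = 100 × 0.820759 × 1.281315 = 105.1651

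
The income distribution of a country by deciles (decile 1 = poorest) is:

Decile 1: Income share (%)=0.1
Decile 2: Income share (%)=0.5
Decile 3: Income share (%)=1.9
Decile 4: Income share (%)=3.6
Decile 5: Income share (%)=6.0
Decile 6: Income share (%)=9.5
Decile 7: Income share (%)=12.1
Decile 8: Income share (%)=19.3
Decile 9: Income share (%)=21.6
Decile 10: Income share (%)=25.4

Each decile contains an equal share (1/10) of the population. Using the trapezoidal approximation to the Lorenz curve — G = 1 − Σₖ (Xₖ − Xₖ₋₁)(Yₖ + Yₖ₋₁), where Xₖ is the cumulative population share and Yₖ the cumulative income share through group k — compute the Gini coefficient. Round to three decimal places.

0.491

Cumulative income shares Yₖ: 0.0010, 0.0060, 0.0250, 0.0610, 0.1210, 0.2160, 0.3370, 0.5300, 0.7460, 1.0000
Σ (Xₖ−Xₖ₋₁)(Yₖ+Yₖ₋₁) = (1/10)(0.0010+0.0000) + (1/10)(0.0060+0.0010) + (1/10)(0.0250+0.0060) + (1/10)(0.0610+0.0250) + (1/10)(0.1210+0.0610) + (1/10)(0.2160+0.1210) + (1/10)(0.3370+0.2160) + (1/10)(0.5300+0.3370) + (1/10)(0.7460+0.5300) + (1/10)(1.0000+0.7460)
  = 0.0001 + 0.0007 + 0.0031 + 0.0086 + 0.0182 + 0.0337 + 0.0553 + 0.0867 + 0.1276 + 0.1746 = 0.5086
G = 1 − 0.5086 = 0.4914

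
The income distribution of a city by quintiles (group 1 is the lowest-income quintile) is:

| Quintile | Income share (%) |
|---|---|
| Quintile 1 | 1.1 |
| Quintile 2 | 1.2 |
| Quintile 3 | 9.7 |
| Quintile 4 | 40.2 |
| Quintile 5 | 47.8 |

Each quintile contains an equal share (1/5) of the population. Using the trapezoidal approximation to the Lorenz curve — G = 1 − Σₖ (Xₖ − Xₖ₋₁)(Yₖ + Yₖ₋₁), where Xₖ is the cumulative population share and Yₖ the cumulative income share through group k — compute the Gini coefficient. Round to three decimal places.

Cumulative income shares Yₖ: 0.0110, 0.0230, 0.1200, 0.5220, 1.0000
Σ (Xₖ−Xₖ₋₁)(Yₖ+Yₖ₋₁) = (1/5)(0.0110+0.0000) + (1/5)(0.0230+0.0110) + (1/5)(0.1200+0.0230) + (1/5)(0.5220+0.1200) + (1/5)(1.0000+0.5220)
  = 0.0022 + 0.0068 + 0.0286 + 0.1284 + 0.3044 = 0.4704
G = 1 − 0.4704 = 0.5296

0.530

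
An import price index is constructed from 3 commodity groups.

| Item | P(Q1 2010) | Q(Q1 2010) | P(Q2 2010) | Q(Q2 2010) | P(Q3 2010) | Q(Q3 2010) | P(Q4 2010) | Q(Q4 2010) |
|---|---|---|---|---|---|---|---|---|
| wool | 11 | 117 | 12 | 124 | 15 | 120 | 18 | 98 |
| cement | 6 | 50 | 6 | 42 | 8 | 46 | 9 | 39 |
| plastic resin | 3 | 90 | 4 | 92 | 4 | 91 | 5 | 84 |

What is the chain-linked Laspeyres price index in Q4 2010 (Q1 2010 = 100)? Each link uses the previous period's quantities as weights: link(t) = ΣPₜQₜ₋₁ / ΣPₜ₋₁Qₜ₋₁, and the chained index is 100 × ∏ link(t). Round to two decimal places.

Link Q1 2010→Q2 2010:
ΣP(Q2 2010)Q(Q1 2010) = 12×117 + 6×50 + 4×90 = 1404 + 300 + 360 = 2064
ΣP(Q1 2010)Q(Q1 2010) = 11×117 + 6×50 + 3×90 = 1287 + 300 + 270 = 1857
link = 2064/1857 = 1.111470
Link Q2 2010→Q3 2010:
ΣP(Q3 2010)Q(Q2 2010) = 15×124 + 8×42 + 4×92 = 1860 + 336 + 368 = 2564
ΣP(Q2 2010)Q(Q2 2010) = 12×124 + 6×42 + 4×92 = 1488 + 252 + 368 = 2108
link = 2564/2108 = 1.216319
Link Q3 2010→Q4 2010:
ΣP(Q4 2010)Q(Q3 2010) = 18×120 + 9×46 + 5×91 = 2160 + 414 + 455 = 3029
ΣP(Q3 2010)Q(Q3 2010) = 15×120 + 8×46 + 4×91 = 1800 + 368 + 364 = 2532
link = 3029/2532 = 1.196288
Chained index = 100 × 1.111470 × 1.216319 × 1.196288 = 161.7263

161.73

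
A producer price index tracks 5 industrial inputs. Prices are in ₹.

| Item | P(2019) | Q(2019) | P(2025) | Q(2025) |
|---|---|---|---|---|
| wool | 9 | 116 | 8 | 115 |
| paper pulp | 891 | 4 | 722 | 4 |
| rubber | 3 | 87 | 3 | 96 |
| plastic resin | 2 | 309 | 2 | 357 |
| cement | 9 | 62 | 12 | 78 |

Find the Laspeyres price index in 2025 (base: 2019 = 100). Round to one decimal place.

Laspeyres price index uses base-period quantities as weights.
ΣP(2025)·Q(2019) = 8×116 + 722×4 + 3×87 + 2×309 + 12×62 = 928 + 2888 + 261 + 618 + 744 = 5439
ΣP(2019)·Q(2019) = 9×116 + 891×4 + 3×87 + 2×309 + 9×62 = 1044 + 3564 + 261 + 618 + 558 = 6045
Index = 5439 / 6045 × 100 = 89.9752

90.0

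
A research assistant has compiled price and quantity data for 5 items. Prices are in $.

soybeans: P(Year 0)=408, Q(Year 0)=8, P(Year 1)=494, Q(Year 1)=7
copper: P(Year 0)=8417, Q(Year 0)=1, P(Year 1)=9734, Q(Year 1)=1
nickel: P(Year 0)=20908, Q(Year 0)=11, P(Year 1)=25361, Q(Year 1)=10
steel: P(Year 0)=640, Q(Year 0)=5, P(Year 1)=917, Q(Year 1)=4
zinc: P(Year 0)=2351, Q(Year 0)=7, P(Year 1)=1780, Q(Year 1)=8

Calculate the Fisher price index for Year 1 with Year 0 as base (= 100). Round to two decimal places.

Laspeyres component (base-period weights):
ΣP(Year 1)Q(Year 0) = 494×8 + 9734×1 + 25361×11 + 917×5 + 1780×7 = 3952 + 9734 + 278971 + 4585 + 12460 = 309702
ΣP(Year 0)Q(Year 0) = 408×8 + 8417×1 + 20908×11 + 640×5 + 2351×7 = 3264 + 8417 + 229988 + 3200 + 16457 = 261326
L = 309702 / 261326 × 100 = 118.5117
Paasche component (current-period weights):
ΣP(Year 1)Q(Year 1) = 494×7 + 9734×1 + 25361×10 + 917×4 + 1780×8 = 3458 + 9734 + 253610 + 3668 + 14240 = 284710
ΣP(Year 0)Q(Year 1) = 408×7 + 8417×1 + 20908×10 + 640×4 + 2351×8 = 2856 + 8417 + 209080 + 2560 + 18808 = 241721
P = 284710 / 241721 × 100 = 117.7846
Fisher = √(L × P) = √(118.5117 × 117.7846) = 118.1476

118.15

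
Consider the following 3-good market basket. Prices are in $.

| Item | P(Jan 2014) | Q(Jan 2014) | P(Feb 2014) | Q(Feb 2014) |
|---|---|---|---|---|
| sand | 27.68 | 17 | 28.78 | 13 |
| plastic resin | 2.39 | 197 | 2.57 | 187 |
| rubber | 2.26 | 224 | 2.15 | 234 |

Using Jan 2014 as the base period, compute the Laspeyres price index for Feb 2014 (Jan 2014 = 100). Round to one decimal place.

102.0

Laspeyres price index uses base-period quantities as weights.
ΣP(Feb 2014)·Q(Jan 2014) = 28.78×17 + 2.57×197 + 2.15×224 = 489.26 + 506.29 + 481.6 = 1477.15
ΣP(Jan 2014)·Q(Jan 2014) = 27.68×17 + 2.39×197 + 2.26×224 = 470.56 + 470.83 + 506.24 = 1447.63
Index = 1477.15 / 1447.63 × 100 = 102.0392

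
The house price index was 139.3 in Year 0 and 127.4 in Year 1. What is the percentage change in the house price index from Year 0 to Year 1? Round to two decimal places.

-8.54%

Change = (127.4 − 139.3) / 139.3 × 100
       = -11.9 / 139.3 × 100 = -8.5427%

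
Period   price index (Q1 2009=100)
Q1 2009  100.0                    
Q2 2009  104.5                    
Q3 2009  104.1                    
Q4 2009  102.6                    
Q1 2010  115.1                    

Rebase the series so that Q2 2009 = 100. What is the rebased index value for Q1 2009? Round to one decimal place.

95.7

Rebased(Q1 2009) = 100.0 / 104.5 × 100 = 95.6938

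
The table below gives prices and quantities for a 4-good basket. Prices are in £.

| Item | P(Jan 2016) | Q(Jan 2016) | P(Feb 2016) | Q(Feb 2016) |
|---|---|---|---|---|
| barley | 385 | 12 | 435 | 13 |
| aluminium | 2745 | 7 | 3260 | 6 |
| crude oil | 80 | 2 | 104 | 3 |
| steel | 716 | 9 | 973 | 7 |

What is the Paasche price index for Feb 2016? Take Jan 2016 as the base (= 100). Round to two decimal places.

Paasche price index uses current-period quantities as weights.
ΣP(Feb 2016)·Q(Feb 2016) = 435×13 + 3260×6 + 104×3 + 973×7 = 5655 + 19560 + 312 + 6811 = 32338
ΣP(Jan 2016)·Q(Feb 2016) = 385×13 + 2745×6 + 80×3 + 716×7 = 5005 + 16470 + 240 + 5012 = 26727
Index = 32338 / 26727 × 100 = 120.9938

120.99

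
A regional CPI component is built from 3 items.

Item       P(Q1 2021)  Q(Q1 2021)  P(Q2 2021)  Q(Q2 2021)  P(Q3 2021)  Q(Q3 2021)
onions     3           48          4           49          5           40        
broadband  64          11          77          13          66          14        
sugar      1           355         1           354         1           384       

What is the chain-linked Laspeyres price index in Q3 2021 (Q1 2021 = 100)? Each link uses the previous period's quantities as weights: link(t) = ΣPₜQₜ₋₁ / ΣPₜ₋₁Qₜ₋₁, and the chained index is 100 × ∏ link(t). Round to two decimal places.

Link Q1 2021→Q2 2021:
ΣP(Q2 2021)Q(Q1 2021) = 4×48 + 77×11 + 1×355 = 192 + 847 + 355 = 1394
ΣP(Q1 2021)Q(Q1 2021) = 3×48 + 64×11 + 1×355 = 144 + 704 + 355 = 1203
link = 1394/1203 = 1.158770
Link Q2 2021→Q3 2021:
ΣP(Q3 2021)Q(Q2 2021) = 5×49 + 66×13 + 1×354 = 245 + 858 + 354 = 1457
ΣP(Q2 2021)Q(Q2 2021) = 4×49 + 77×13 + 1×354 = 196 + 1001 + 354 = 1551
link = 1457/1551 = 0.939394
Chained index = 100 × 1.158770 × 0.939394 = 108.8541

108.85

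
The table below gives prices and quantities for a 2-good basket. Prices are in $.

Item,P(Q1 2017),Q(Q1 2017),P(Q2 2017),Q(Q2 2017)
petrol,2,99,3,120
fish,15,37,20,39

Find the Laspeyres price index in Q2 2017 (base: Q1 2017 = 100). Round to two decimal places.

137.72

Laspeyres price index uses base-period quantities as weights.
ΣP(Q2 2017)·Q(Q1 2017) = 3×99 + 20×37 = 297 + 740 = 1037
ΣP(Q1 2017)·Q(Q1 2017) = 2×99 + 15×37 = 198 + 555 = 753
Index = 1037 / 753 × 100 = 137.7158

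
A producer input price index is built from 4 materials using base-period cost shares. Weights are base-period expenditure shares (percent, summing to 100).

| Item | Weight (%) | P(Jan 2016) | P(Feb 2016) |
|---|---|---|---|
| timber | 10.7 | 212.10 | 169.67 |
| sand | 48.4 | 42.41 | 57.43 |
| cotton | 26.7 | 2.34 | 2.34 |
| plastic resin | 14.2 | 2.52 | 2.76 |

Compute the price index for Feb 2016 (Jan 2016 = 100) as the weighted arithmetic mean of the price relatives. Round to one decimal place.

116.4

timber: 10.7 × (169.67/212.10) = 10.7 × 0.799953 = 8.5595
sand: 48.4 × (57.43/42.41) = 48.4 × 1.354162 = 65.5414
cotton: 26.7 × (2.34/2.34) = 26.7 × 1.000000 = 26.7000
plastic resin: 14.2 × (2.76/2.52) = 14.2 × 1.095238 = 15.5524
Index = Σ wᵢ·(p₁ᵢ/p₀ᵢ) = 8.5595 + 65.5414 + 26.7000 + 15.5524 = 116.3533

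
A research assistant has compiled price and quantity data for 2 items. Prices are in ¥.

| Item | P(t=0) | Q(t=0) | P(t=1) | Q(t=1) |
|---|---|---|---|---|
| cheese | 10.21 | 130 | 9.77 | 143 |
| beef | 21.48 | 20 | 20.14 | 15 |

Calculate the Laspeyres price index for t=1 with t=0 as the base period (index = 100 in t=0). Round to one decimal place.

Laspeyres price index uses base-period quantities as weights.
ΣP(t=1)·Q(t=0) = 9.77×130 + 20.14×20 = 1270.1 + 402.8 = 1672.9
ΣP(t=0)·Q(t=0) = 10.21×130 + 21.48×20 = 1327.3 + 429.6 = 1756.9
Index = 1672.9 / 1756.9 × 100 = 95.2189

95.2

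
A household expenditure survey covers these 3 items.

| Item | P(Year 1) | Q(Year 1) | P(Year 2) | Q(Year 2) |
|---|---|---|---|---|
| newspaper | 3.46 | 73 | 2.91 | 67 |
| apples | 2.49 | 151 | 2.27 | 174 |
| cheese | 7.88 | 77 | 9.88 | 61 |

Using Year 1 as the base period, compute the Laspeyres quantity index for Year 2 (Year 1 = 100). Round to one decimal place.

92.7

Laspeyres quantity index uses base-period prices as weights.
ΣP(Year 1)·Q(Year 2) = 3.46×67 + 2.49×174 + 7.88×61 = 231.82 + 433.26 + 480.68 = 1145.76
ΣP(Year 1)·Q(Year 1) = 3.46×73 + 2.49×151 + 7.88×77 = 252.58 + 375.99 + 606.76 = 1235.33
Index = 1145.76 / 1235.33 × 100 = 92.7493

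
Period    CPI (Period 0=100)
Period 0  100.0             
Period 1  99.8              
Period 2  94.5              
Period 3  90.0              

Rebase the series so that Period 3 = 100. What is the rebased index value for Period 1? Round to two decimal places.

110.89

Rebased(Period 1) = 99.8 / 90.0 × 100 = 110.8889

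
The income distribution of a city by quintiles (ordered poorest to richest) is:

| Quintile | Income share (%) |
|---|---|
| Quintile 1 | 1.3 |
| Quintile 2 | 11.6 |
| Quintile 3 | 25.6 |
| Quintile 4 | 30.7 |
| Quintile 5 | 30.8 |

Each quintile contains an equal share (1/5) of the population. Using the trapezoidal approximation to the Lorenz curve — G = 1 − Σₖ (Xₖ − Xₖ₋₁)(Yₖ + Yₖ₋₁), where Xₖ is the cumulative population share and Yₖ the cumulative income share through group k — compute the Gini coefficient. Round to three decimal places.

Cumulative income shares Yₖ: 0.0130, 0.1290, 0.3850, 0.6920, 1.0000
Σ (Xₖ−Xₖ₋₁)(Yₖ+Yₖ₋₁) = (1/5)(0.0130+0.0000) + (1/5)(0.1290+0.0130) + (1/5)(0.3850+0.1290) + (1/5)(0.6920+0.3850) + (1/5)(1.0000+0.6920)
  = 0.0026 + 0.0284 + 0.1028 + 0.2154 + 0.3384 = 0.6876
G = 1 − 0.6876 = 0.3124

0.312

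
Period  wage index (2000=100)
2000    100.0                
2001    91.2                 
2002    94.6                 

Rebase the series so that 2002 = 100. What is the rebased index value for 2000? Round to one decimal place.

105.7

Rebased(2000) = 100.0 / 94.6 × 100 = 105.7082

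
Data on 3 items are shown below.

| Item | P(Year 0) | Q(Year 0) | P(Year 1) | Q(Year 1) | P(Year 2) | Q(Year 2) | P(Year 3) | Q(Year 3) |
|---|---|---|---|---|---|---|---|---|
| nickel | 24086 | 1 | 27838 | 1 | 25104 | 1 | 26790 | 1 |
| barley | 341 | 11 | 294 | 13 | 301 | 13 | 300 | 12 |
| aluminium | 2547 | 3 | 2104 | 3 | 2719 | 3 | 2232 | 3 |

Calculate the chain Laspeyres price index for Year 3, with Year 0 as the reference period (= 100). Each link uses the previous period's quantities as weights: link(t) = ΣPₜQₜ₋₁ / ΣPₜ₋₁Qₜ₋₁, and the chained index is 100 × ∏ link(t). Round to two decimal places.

Link Year 0→Year 1:
ΣP(Year 1)Q(Year 0) = 27838×1 + 294×11 + 2104×3 = 27838 + 3234 + 6312 = 37384
ΣP(Year 0)Q(Year 0) = 24086×1 + 341×11 + 2547×3 = 24086 + 3751 + 7641 = 35478
link = 37384/35478 = 1.053723
Link Year 1→Year 2:
ΣP(Year 2)Q(Year 1) = 25104×1 + 301×13 + 2719×3 = 25104 + 3913 + 8157 = 37174
ΣP(Year 1)Q(Year 1) = 27838×1 + 294×13 + 2104×3 = 27838 + 3822 + 6312 = 37972
link = 37174/37972 = 0.978985
Link Year 2→Year 3:
ΣP(Year 3)Q(Year 2) = 26790×1 + 300×13 + 2232×3 = 26790 + 3900 + 6696 = 37386
ΣP(Year 2)Q(Year 2) = 25104×1 + 301×13 + 2719×3 = 25104 + 3913 + 8157 = 37174
link = 37386/37174 = 1.005703
Chained index = 100 × 1.053723 × 0.978985 × 1.005703 = 103.7462

103.75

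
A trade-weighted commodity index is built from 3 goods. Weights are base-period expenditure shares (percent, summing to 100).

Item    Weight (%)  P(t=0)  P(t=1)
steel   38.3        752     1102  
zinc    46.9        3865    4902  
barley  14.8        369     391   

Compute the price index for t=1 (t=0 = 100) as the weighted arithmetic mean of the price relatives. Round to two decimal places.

steel: 38.3 × (1102/752) = 38.3 × 1.465426 = 56.1258
zinc: 46.9 × (4902/3865) = 46.9 × 1.268305 = 59.4835
barley: 14.8 × (391/369) = 14.8 × 1.059621 = 15.6824
Index = Σ wᵢ·(p₁ᵢ/p₀ᵢ) = 56.1258 + 59.4835 + 15.6824 = 131.2917

131.29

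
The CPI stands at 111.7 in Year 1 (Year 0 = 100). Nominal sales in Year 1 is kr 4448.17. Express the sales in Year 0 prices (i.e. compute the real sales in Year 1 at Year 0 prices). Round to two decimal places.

Real = Nominal ÷ (Index/100) = 4448.17 ÷ (111.7/100)
     = 4448.17 ÷ 1.117 = 3982.2471

3982.25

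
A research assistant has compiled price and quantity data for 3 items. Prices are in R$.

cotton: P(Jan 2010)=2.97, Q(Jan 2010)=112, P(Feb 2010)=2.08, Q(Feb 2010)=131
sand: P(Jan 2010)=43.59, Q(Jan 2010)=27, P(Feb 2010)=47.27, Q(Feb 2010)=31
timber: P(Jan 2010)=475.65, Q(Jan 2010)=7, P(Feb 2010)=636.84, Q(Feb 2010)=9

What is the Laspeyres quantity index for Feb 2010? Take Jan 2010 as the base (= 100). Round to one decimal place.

124.4

Laspeyres quantity index uses base-period prices as weights.
ΣP(Jan 2010)·Q(Feb 2010) = 2.97×131 + 43.59×31 + 475.65×9 = 389.07 + 1351.29 + 4280.85 = 6021.21
ΣP(Jan 2010)·Q(Jan 2010) = 2.97×112 + 43.59×27 + 475.65×7 = 332.64 + 1176.93 + 3329.55 = 4839.12
Index = 6021.21 / 4839.12 × 100 = 124.4278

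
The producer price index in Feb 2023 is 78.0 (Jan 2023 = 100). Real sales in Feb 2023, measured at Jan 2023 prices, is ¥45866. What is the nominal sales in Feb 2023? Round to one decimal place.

35775.5

Nominal = Real × (Index/100) = 45866 × (78.0/100)
        = 45866 × 0.780 = 35775.4800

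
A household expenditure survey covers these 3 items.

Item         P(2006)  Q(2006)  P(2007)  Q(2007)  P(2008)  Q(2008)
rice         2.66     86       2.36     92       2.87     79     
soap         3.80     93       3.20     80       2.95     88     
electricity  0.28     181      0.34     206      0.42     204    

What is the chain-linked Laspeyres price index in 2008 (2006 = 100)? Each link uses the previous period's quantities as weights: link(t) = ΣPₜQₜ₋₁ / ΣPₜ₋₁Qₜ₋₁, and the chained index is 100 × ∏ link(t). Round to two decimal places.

Link 2006→2007:
ΣP(2007)Q(2006) = 2.36×86 + 3.20×93 + 0.34×181 = 202.96 + 297.6 + 61.54 = 562.1
ΣP(2006)Q(2006) = 2.66×86 + 3.80×93 + 0.28×181 = 228.76 + 353.4 + 50.68 = 632.84
link = 562.1/632.84 = 0.888218
Link 2007→2008:
ΣP(2008)Q(2007) = 2.87×92 + 2.95×80 + 0.42×206 = 264.04 + 236 + 86.52 = 586.56
ΣP(2007)Q(2007) = 2.36×92 + 3.20×80 + 0.34×206 = 217.12 + 256 + 70.04 = 543.16
link = 586.56/543.16 = 1.079903
Chained index = 100 × 0.888218 × 1.079903 = 95.9189

95.92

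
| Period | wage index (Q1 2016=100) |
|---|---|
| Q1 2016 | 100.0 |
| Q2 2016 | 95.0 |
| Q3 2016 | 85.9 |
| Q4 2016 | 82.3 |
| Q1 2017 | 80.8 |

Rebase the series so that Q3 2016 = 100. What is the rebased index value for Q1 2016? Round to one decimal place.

Rebased(Q1 2016) = 100.0 / 85.9 × 100 = 116.4144

116.4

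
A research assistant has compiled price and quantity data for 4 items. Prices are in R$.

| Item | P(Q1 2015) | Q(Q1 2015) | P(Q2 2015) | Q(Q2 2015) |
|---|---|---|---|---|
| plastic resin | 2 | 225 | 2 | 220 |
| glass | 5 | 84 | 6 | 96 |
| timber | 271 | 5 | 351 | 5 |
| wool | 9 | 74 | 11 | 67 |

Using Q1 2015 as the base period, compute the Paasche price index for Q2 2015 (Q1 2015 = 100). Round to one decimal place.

Paasche price index uses current-period quantities as weights.
ΣP(Q2 2015)·Q(Q2 2015) = 2×220 + 6×96 + 351×5 + 11×67 = 440 + 576 + 1755 + 737 = 3508
ΣP(Q1 2015)·Q(Q2 2015) = 2×220 + 5×96 + 271×5 + 9×67 = 440 + 480 + 1355 + 603 = 2878
Index = 3508 / 2878 × 100 = 121.8902

121.9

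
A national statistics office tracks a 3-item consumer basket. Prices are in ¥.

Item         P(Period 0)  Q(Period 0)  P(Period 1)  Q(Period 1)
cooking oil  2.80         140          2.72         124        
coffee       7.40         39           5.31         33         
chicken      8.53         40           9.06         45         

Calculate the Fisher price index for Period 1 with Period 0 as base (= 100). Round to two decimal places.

93.68

Laspeyres component (base-period weights):
ΣP(Period 1)Q(Period 0) = 2.72×140 + 5.31×39 + 9.06×40 = 380.8 + 207.09 + 362.4 = 950.29
ΣP(Period 0)Q(Period 0) = 2.80×140 + 7.40×39 + 8.53×40 = 392 + 288.6 + 341.2 = 1021.8
L = 950.29 / 1021.8 × 100 = 93.0016
Paasche component (current-period weights):
ΣP(Period 1)Q(Period 1) = 2.72×124 + 5.31×33 + 9.06×45 = 337.28 + 175.23 + 407.7 = 920.21
ΣP(Period 0)Q(Period 1) = 2.80×124 + 7.40×33 + 8.53×45 = 347.2 + 244.2 + 383.85 = 975.25
P = 920.21 / 975.25 × 100 = 94.3563
Fisher = √(L × P) = √(93.0016 × 94.3563) = 93.6765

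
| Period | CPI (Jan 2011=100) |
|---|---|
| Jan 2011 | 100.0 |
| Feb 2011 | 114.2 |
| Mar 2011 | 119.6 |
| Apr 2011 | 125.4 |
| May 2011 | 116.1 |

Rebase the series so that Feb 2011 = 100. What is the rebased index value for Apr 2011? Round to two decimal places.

Rebased(Apr 2011) = 125.4 / 114.2 × 100 = 109.8074

109.81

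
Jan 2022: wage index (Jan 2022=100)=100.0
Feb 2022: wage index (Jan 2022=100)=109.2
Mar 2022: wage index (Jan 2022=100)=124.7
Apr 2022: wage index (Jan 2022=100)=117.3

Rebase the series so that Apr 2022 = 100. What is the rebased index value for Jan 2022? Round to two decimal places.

Rebased(Jan 2022) = 100.0 / 117.3 × 100 = 85.2515

85.25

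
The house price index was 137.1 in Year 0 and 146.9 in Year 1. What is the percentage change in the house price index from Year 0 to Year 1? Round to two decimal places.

Change = (146.9 − 137.1) / 137.1 × 100
       = 9.8 / 137.1 × 100 = 7.1481%

7.15%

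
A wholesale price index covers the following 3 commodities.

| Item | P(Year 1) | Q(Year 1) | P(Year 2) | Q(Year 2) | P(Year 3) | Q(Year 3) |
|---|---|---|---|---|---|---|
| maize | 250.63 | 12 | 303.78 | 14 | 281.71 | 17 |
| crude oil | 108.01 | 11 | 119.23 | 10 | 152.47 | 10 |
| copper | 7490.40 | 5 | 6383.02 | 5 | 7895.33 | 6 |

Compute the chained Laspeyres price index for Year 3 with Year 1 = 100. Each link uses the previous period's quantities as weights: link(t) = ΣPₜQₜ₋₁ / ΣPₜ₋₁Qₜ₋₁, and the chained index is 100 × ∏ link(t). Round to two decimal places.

106.51

Link Year 1→Year 2:
ΣP(Year 2)Q(Year 1) = 303.78×12 + 119.23×11 + 6383.02×5 = 3645.36 + 1311.53 + 31915.1 = 36871.99
ΣP(Year 1)Q(Year 1) = 250.63×12 + 108.01×11 + 7490.40×5 = 3007.56 + 1188.11 + 37452 = 41647.67
link = 36871.99/41647.67 = 0.885331
Link Year 2→Year 3:
ΣP(Year 3)Q(Year 2) = 281.71×14 + 152.47×10 + 7895.33×5 = 3943.94 + 1524.7 + 39476.65 = 44945.29
ΣP(Year 2)Q(Year 2) = 303.78×14 + 119.23×10 + 6383.02×5 = 4252.92 + 1192.3 + 31915.1 = 37360.32
link = 44945.29/37360.32 = 1.203022
Chained index = 100 × 0.885331 × 1.203022 = 106.5073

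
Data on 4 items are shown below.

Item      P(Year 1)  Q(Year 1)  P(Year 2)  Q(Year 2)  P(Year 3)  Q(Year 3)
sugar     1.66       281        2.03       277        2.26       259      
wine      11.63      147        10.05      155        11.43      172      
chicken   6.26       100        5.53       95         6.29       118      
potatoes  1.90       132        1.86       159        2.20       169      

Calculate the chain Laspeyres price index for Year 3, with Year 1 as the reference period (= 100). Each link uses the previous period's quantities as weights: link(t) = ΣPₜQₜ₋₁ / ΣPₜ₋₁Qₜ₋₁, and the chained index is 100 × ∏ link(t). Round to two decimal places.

106.04

Link Year 1→Year 2:
ΣP(Year 2)Q(Year 1) = 2.03×281 + 10.05×147 + 5.53×100 + 1.86×132 = 570.43 + 1477.35 + 553 + 245.52 = 2846.3
ΣP(Year 1)Q(Year 1) = 1.66×281 + 11.63×147 + 6.26×100 + 1.90×132 = 466.46 + 1709.61 + 626 + 250.8 = 3052.87
link = 2846.3/3052.87 = 0.932336
Link Year 2→Year 3:
ΣP(Year 3)Q(Year 2) = 2.26×277 + 11.43×155 + 6.29×95 + 2.20×159 = 626.02 + 1771.65 + 597.55 + 349.8 = 3345.02
ΣP(Year 2)Q(Year 2) = 2.03×277 + 10.05×155 + 5.53×95 + 1.86×159 = 562.31 + 1557.75 + 525.35 + 295.74 = 2941.15
link = 3345.02/2941.15 = 1.137317
Chained index = 100 × 0.932336 × 1.137317 = 106.0361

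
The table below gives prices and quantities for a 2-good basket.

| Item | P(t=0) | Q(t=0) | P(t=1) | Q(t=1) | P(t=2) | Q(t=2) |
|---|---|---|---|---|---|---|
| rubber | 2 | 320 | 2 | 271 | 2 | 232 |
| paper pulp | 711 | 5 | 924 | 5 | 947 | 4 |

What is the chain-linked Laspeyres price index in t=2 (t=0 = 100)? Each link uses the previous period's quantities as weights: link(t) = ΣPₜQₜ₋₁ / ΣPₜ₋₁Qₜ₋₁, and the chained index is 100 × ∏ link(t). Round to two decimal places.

Link t=0→t=1:
ΣP(t=1)Q(t=0) = 2×320 + 924×5 = 640 + 4620 = 5260
ΣP(t=0)Q(t=0) = 2×320 + 711×5 = 640 + 3555 = 4195
link = 5260/4195 = 1.253874
Link t=1→t=2:
ΣP(t=2)Q(t=1) = 2×271 + 947×5 = 542 + 4735 = 5277
ΣP(t=1)Q(t=1) = 2×271 + 924×5 = 542 + 4620 = 5162
link = 5277/5162 = 1.022278
Chained index = 100 × 1.253874 × 1.022278 = 128.1808

128.18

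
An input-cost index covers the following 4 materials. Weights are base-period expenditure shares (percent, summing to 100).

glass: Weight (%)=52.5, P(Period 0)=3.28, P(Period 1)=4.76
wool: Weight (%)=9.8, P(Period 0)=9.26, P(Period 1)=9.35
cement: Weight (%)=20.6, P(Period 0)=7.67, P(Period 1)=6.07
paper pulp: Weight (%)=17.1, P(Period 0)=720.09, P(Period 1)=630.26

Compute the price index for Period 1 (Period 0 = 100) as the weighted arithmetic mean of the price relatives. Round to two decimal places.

117.35

glass: 52.5 × (4.76/3.28) = 52.5 × 1.451220 = 76.1890
wool: 9.8 × (9.35/9.26) = 9.8 × 1.009719 = 9.8952
cement: 20.6 × (6.07/7.67) = 20.6 × 0.791395 = 16.3027
paper pulp: 17.1 × (630.26/720.09) = 17.1 × 0.875252 = 14.9668
Index = Σ wᵢ·(p₁ᵢ/p₀ᵢ) = 76.1890 + 9.8952 + 16.3027 + 14.9668 = 117.3538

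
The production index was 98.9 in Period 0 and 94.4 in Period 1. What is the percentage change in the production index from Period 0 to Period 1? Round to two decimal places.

Change = (94.4 − 98.9) / 98.9 × 100
       = -4.5 / 98.9 × 100 = -4.5501%

-4.55%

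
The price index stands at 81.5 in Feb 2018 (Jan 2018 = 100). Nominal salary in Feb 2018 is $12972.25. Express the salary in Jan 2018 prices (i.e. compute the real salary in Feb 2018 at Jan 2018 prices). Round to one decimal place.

15916.9

Real = Nominal ÷ (Index/100) = 12972.25 ÷ (81.5/100)
     = 12972.25 ÷ 0.815 = 15916.8712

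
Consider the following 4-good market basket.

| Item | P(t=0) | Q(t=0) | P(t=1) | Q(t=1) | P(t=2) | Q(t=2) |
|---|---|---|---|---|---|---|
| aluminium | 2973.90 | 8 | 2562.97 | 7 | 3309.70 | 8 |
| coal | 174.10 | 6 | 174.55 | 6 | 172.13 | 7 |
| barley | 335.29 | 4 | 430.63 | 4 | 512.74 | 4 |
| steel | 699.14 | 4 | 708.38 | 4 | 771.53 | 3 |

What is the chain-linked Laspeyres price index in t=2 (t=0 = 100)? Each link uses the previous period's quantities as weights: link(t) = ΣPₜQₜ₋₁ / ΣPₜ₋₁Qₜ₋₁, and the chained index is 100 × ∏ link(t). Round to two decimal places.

112.28

Link t=0→t=1:
ΣP(t=1)Q(t=0) = 2562.97×8 + 174.55×6 + 430.63×4 + 708.38×4 = 20503.76 + 1047.3 + 1722.52 + 2833.52 = 26107.1
ΣP(t=0)Q(t=0) = 2973.90×8 + 174.10×6 + 335.29×4 + 699.14×4 = 23791.2 + 1044.6 + 1341.16 + 2796.56 = 28973.52
link = 26107.1/28973.52 = 0.901068
Link t=1→t=2:
ΣP(t=2)Q(t=1) = 3309.70×7 + 172.13×6 + 512.74×4 + 771.53×4 = 23167.9 + 1032.78 + 2050.96 + 3086.12 = 29337.76
ΣP(t=1)Q(t=1) = 2562.97×7 + 174.55×6 + 430.63×4 + 708.38×4 = 17940.79 + 1047.3 + 1722.52 + 2833.52 = 23544.13
link = 29337.76/23544.13 = 1.246075
Chained index = 100 × 0.901068 × 1.246075 = 112.2798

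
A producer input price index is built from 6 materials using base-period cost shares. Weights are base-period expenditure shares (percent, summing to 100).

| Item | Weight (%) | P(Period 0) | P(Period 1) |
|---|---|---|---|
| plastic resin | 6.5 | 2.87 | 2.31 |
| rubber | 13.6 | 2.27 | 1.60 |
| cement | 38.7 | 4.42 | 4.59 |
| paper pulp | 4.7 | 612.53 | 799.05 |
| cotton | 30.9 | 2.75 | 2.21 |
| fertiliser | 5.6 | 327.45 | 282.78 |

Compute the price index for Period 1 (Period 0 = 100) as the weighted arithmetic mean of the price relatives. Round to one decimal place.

plastic resin: 6.5 × (2.31/2.87) = 6.5 × 0.804878 = 5.2317
rubber: 13.6 × (1.60/2.27) = 13.6 × 0.704846 = 9.5859
cement: 38.7 × (4.59/4.42) = 38.7 × 1.038462 = 40.1885
paper pulp: 4.7 × (799.05/612.53) = 4.7 × 1.304508 = 6.1312
cotton: 30.9 × (2.21/2.75) = 30.9 × 0.803636 = 24.8324
fertiliser: 5.6 × (282.78/327.45) = 5.6 × 0.863582 = 4.8361
Index = Σ wᵢ·(p₁ᵢ/p₀ᵢ) = 5.2317 + 9.5859 + 40.1885 + 6.1312 + 24.8324 + 4.8361 = 90.8057

90.8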